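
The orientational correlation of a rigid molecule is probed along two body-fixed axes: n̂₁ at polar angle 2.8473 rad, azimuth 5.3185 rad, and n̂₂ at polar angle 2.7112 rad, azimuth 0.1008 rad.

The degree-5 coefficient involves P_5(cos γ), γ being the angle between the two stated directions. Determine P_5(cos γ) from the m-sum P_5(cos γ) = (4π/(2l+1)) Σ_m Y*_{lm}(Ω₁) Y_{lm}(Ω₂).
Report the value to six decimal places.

0.169746

Summing Y*_{l m}(θ₁,φ₁)·Y_{l m}(θ₂,φ₂) over m ∈ [−5, 5]; prefactor 4π/(2·5+1) = 1.142397:
  term(m=-5) = 0.00000 + 0.00000j   from Y*(Ω₁)=0.00011 + 0.00095j, Y(Ω₂)=0.00514 - 0.00283j
  term(m=-4) = -0.00017 + 0.00036j   from Y*(Ω₁)=0.00749 - 0.00654j, Y(Ω₂)=-0.03718 + 0.01586j
  term(m=-3) = -0.00987 + 0.00054j   from Y*(Ω₁)=-0.05928 - 0.01498j, Y(Ω₂)=0.15431 - 0.04814j
  term(m=-2) = -0.05021 - 0.08005j   from Y*(Ω₁)=0.08369 + 0.22331j, Y(Ω₂)=-0.38819 + 0.07934j
  term(m=-1) = 0.13097 - 0.23674j   from Y*(Ω₁)=0.30658 - 0.44230j, Y(Ω₂)=0.50019 - 0.05059j
  term(m=+0) = 0.00714 + 0.00000j   from Y*(Ω₁)=-0.41795 + 0.00000j, Y(Ω₂)=-0.01708 + 0.00000j
  term(m=+1) = 0.13097 + 0.23674j   from Y*(Ω₁)=-0.30658 - 0.44230j, Y(Ω₂)=-0.50019 - 0.05059j
  term(m=+2) = -0.05021 + 0.08005j   from Y*(Ω₁)=0.08369 - 0.22331j, Y(Ω₂)=-0.38819 - 0.07934j
  term(m=+3) = -0.00987 - 0.00054j   from Y*(Ω₁)=0.05928 - 0.01498j, Y(Ω₂)=-0.15431 - 0.04814j
  term(m=+4) = -0.00017 - 0.00036j   from Y*(Ω₁)=0.00749 + 0.00654j, Y(Ω₂)=-0.03718 - 0.01586j
  term(m=+5) = 0.00000 - 0.00000j   from Y*(Ω₁)=-0.00011 + 0.00095j, Y(Ω₂)=-0.00514 - 0.00283j
Accumulated sum 0.14859 + 0.00000j; after 4π/(2l+1) scaling, 0.16975 + 0.00000j ⇒ P_5 = 0.169746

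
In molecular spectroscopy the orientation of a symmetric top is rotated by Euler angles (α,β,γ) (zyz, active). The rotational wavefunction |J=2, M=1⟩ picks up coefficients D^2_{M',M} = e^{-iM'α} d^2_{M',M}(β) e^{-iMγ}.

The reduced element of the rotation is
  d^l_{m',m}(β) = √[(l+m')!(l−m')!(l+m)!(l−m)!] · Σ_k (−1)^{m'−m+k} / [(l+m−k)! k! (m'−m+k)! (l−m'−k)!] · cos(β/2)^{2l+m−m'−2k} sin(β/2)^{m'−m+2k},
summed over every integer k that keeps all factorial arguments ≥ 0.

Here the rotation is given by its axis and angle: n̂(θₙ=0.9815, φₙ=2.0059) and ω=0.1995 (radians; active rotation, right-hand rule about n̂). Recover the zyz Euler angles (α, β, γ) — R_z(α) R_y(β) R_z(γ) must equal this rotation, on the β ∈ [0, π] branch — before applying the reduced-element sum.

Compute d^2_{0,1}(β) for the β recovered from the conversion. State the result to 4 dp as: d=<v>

d=0.1993

Axis–angle → zyz. n̂ = (sinθₙcosφₙ, sinθₙsinφₙ, cosθₙ) = (-0.350410, +0.753874, +0.555776), ω = 0.1995.
R = I cosω + sinω [n̂]ₓ + (1−cosω) n̂n̂ᵀ gives
  R = [+0.982601, -0.115383, +0.145539; +0.104904, +0.991438, +0.077754; -0.153265, -0.061134, +0.986292]
β = atan2(√(R₁₃²+R₂₃²), R₃₃) = 0.165766; α = atan2(R₂₃, R₁₃) mod 2π = 0.490670; γ = atan2(R₃₂, −R₃₁) mod 2π = 5.903648
d^2_{0,1}(β=0.1658) via the finite sum:
With c≡cos(β/2)=0.996567 and s≡sin(β/2)=0.082788, N=[2·2·6·1]^{1/2}=4.898979
k∈{1,2} keeps every argument non-negative
  k=1: (−1)^0·4.8990/(2)·0.9966^3·0.0828^1 = +0.200707
  k=2: (−1)^1·4.8990/(2)·0.9966^1·0.0828^3 = -0.001385
d^2_{0,1}(0.1658) = +0.200707 -0.001385 = +0.199322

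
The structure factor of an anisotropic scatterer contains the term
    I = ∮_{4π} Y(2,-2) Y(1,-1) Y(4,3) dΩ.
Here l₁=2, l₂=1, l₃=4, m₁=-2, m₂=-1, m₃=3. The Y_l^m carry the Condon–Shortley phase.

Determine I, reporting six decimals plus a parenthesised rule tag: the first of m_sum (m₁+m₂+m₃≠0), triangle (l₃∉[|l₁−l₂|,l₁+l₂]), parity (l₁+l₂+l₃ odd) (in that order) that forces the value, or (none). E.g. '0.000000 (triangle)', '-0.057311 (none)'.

triangle: need 1≤l₃≤3, have 4; I=0

0.000000 (triangle)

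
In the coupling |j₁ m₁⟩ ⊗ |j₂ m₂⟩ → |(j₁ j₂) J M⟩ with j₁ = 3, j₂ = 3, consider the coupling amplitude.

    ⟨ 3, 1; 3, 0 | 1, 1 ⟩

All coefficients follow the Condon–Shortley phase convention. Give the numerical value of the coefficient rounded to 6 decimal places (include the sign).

+0.462910

triangle: 5!·1!·1!/8! = 120/40320
(j±m)!: 4!·2!·3!·3!·2!·0! = 3456
prefactor² = (2J+1)·Δ·N² = 216/7
  k=2: +1/(2!·3!·0!·1!·1!·0!) = 1/12
Σ = 1/12  ⇒  CG² = 216/7·(1/12)² = 3/14
CG = +√(3/14) = +0.462910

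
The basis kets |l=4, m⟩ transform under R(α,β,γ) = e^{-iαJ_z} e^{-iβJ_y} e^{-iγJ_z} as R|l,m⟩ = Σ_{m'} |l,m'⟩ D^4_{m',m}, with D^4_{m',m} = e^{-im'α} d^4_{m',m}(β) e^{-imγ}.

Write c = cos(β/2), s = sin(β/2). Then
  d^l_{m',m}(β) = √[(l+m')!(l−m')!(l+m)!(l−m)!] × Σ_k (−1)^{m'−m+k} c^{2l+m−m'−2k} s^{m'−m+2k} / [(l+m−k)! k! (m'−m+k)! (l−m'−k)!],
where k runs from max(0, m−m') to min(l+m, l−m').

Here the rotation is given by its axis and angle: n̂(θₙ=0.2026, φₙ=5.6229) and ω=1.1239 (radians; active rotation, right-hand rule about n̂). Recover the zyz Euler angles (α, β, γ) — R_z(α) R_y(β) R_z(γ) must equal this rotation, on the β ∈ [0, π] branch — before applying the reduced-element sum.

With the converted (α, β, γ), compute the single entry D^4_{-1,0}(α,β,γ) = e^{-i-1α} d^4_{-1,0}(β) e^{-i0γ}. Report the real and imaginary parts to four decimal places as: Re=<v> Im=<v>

Axis–angle → zyz. n̂ = (sinθₙcosφₙ, sinθₙsinφₙ, cosθₙ) = (+0.158925, -0.123415, +0.979547), ω = 1.1239.
R = I cosω + sinω [n̂]ₓ + (1−cosω) n̂n̂ᵀ gives
  R = [+0.446510, -0.894485, -0.022898; +0.872211, +0.440818, -0.211962; +0.199691, +0.074672, +0.977010]
β = atan2(√(R₁₃²+R₂₃²), R₃₃) = 0.214845; α = atan2(R₂₃, R₁₃) mod 2π = 4.604778; γ = atan2(R₃₂, −R₃₁) mod 2π = 2.783756
First d^4_{-1,0}(β=0.2148), then the phase factors e^{-i(-1)α} and e^{-i(0)γ}:
Half-angle: c=0.994236, s=0.107216. N=√(6·120·24·24)=643.987578
The bounds max(0,m−m')=1 and min(l+m,l−m')=4 give 4 terms
  k=1: (−1)^0·643.9876/(144)·0.9942^7·0.1072^1 = +0.460468
  k=2: (−1)^1·643.9876/(24)·0.9942^5·0.1072^3 = -0.032128
  k=3: (−1)^2·643.9876/(24)·0.9942^3·0.1072^5 = +0.000374
  k=4: (−1)^3·643.9876/(144)·0.9942^1·0.1072^7 = -0.000001
d^4_{-1,0}(0.2148) = +0.460468 -0.032128 +0.000374 -0.000001 = +0.428713
D = (-0.107404-0.994215i)·(+0.428713)·(+1.000000+0.000000i) = -0.046045-0.426233i

Re=-0.0460 Im=-0.4262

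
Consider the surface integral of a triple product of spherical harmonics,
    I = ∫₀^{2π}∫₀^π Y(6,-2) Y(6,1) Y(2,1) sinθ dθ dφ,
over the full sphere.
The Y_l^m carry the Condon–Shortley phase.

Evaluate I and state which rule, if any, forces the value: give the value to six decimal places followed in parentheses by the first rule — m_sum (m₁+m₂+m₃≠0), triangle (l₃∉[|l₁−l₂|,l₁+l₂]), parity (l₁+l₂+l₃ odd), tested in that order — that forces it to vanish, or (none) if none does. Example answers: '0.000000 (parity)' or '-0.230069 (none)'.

0.088837 (none)

Rules hold: Σm=0, L=14 even, 0≤2≤12.
N = 13·13·5 = 845
Δ = 10!·2!·2!/15! = 1/90090
Racah Σ t=4..6: t=4:+1/69120 t=5:−1/14400 t=6:+1/69120 = -7/172800
⇒ 3j(6 6 2; 0 0 0)² = 14/715, sgn -1
Racah Σ t=6..7: t=6:+1/34560 t=7:−1/60480 = 1/80640
⇒ 3j(6 6 2; -2 1 1)² = 6/1001, sgn -1
4πI² = N·(3j₀)²·(3jₘ)² = 12/121
I = +1·√(0.0991736/4π) = 0.08883682
No selection rule forces the value: the integral is nonzero (none).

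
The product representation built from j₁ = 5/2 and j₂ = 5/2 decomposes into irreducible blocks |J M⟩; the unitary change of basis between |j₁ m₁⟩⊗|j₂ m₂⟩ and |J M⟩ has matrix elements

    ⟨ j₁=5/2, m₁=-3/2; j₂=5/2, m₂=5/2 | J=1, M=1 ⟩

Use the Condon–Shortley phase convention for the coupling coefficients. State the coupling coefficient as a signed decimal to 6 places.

triangle: 4!*1!*1!/7! = 24/5040
(j±m)!: 1!*4!*5!*0!*2!*0! = 5760
prefactor² = (2J+1)*Δ*N² = 576/7
  k=4: +1/(4!*0!*0!*1!*1!*0!) = 1/24
Σ = 1/24  ⇒  CG² = 576/7*(1/24)² = 1/7
CG = +√(1/7) = +0.377964

+√(1/7) ≈ +0.377964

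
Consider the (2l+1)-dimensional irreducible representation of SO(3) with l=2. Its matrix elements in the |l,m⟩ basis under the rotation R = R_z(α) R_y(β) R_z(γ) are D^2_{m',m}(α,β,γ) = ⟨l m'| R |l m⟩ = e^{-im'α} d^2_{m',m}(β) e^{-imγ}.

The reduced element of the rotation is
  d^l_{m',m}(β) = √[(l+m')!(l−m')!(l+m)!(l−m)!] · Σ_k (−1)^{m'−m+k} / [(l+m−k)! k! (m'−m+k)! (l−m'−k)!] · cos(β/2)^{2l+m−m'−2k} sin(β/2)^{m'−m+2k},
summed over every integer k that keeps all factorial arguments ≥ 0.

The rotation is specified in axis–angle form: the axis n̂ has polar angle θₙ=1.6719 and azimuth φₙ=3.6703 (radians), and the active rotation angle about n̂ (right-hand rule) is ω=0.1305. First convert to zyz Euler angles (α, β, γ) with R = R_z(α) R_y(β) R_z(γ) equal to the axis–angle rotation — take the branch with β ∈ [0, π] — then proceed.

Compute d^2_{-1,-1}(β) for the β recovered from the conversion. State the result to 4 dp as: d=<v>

Axis–angle → zyz. n̂ = (sinθₙcosφₙ, sinθₙsinφₙ, cosθₙ) = (-0.859050, -0.501842, -0.100932), ω = 0.1305.
R = I cosω + sinω [n̂]ₓ + (1−cosω) n̂n̂ᵀ gives
  R = [+0.997772, +0.016800, -0.064567; -0.009468, +0.993638, +0.112219; +0.066042, -0.111357, +0.991584]
β = atan2(√(R₁₃²+R₂₃²), R₃₃) = 0.129833; α = atan2(R₂₃, R₁₃) mod 2π = 2.092909; γ = atan2(R₃₂, −R₃₁) mod 2π = 4.177087
d^2_{-1,-1}(β=0.1298) via the finite sum:
Half-angle: c=0.997894, s=0.064871. N=√(1·6·1·6)=6.000000
Admissible k: 0..1 (factorial args all ≥0)
  k=0: (−1)^0·6.0000/(6)·0.9979^4·0.0649^0 = +0.991601
  k=1: (−1)^1·6.0000/(2)·0.9979^2·0.0649^2 = -0.012572
d^2_{-1,-1}(0.1298) = +0.991601 -0.012572 = +0.979030

d=0.9790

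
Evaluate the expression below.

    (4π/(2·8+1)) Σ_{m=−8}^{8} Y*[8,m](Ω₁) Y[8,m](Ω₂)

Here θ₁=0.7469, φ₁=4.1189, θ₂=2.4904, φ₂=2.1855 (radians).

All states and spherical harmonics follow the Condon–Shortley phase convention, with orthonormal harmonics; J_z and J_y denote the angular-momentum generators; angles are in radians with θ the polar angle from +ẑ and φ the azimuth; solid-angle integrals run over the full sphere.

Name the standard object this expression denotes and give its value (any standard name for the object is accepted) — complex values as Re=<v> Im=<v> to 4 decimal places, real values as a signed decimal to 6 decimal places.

Legendre polynomial (addition theorem), +0.255992

This sum is the spherical-harmonic addition theorem: it equals the Legendre polynomial P_l(cos γ) of the angle γ between the two directions.
Summing Y*_{l m}(θ₁,φ₁)·Y_{l m}(θ₂,φ₂) over m ∈ [−8, 8]; prefactor 4π/(2·8+1) = 0.739198:
  term(m=-8) = -0.000213+0.000052i   from Y*(Ω₁)=+0.000831+0.023374i, Y(Ω₂)=+0.001914+0.009194i
  term(m=-7) = -0.002826-0.004102i   from Y*(Ω₁)=-0.085724-0.053502i, Y(Ω₂)=+0.045218+0.019624i
  term(m=-6) = +0.023600-0.034141i   from Y*(Ω₁)=+0.239210-0.106636i, Y(Ω₂)=+0.135377-0.082374i
  term(m=-5) = +0.146139+0.036107i   from Y*(Ω₁)=-0.075961+0.431769i, Y(Ω₂)=+0.023357-0.342574i
  term(m=-4) = +0.024406+0.201758i   from Y*(Ω₁)=-0.303137-0.292555i, Y(Ω₂)=-0.374259-0.304372i
  term(m=-3) = -0.018295+0.009594i   from Y*(Ω₁)=+0.060479-0.012870i, Y(Ω₂)=-0.321699+0.090182i
  term(m=-2) = -0.035907-0.031825i   from Y*(Ω₁)=+0.131943-0.326717i, Y(Ω₂)=+0.045590-0.128313i
  term(m=-1) = +0.035180-0.092730i   from Y*(Ω₁)=+0.135337+0.200612i, Y(Ω₂)=-0.236362-0.334817i
  term(m=+0) = +0.002146+0.000000i   from Y*(Ω₁)=+0.285816-0.000000i, Y(Ω₂)=+0.007509+0.000000i
  term(m=+1) = +0.035180+0.092730i   from Y*(Ω₁)=-0.135337+0.200612i, Y(Ω₂)=+0.236362-0.334817i
  term(m=+2) = -0.035907+0.031825i   from Y*(Ω₁)=+0.131943+0.326717i, Y(Ω₂)=+0.045590+0.128313i
  term(m=+3) = -0.018295-0.009594i   from Y*(Ω₁)=-0.060479-0.012870i, Y(Ω₂)=+0.321699+0.090182i
  term(m=+4) = +0.024406-0.201758i   from Y*(Ω₁)=-0.303137+0.292555i, Y(Ω₂)=-0.374259+0.304372i
  term(m=+5) = +0.146139-0.036107i   from Y*(Ω₁)=+0.075961+0.431769i, Y(Ω₂)=-0.023357-0.342574i
  term(m=+6) = +0.023600+0.034141i   from Y*(Ω₁)=+0.239210+0.106636i, Y(Ω₂)=+0.135377+0.082374i
  term(m=+7) = -0.002826+0.004102i   from Y*(Ω₁)=+0.085724-0.053502i, Y(Ω₂)=-0.045218+0.019624i
  term(m=+8) = -0.000213-0.000052i   from Y*(Ω₁)=+0.000831-0.023374i, Y(Ω₂)=+0.001914-0.009194i
Σ over m = +0.346311-0.000000i; ×(4π/17) → +0.255992-0.000000i. Real part: 0.255992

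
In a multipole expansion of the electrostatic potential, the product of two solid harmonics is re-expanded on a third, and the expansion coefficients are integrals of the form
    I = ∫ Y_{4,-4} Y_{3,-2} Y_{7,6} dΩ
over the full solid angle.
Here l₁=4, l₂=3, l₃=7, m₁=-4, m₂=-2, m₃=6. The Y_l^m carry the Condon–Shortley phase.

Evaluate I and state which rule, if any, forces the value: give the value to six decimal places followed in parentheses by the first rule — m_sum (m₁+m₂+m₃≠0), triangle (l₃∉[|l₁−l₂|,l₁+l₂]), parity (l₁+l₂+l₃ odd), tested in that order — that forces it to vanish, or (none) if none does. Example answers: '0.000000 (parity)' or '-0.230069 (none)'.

Rules hold: Σm=0, L=14 even, 1≤7≤7.
N = 9·7·15 = 945
Δ = 0!·8!·6!/15! = 1/45045
Racah Σ t=0..0: t=0:+1/20736 = 1/20736
⇒ 3j(4 3 7; 0 0 0)² = 35/1287, sgn -1
Racah Σ t=0..0: t=0:+1/4838400 = 1/4838400
⇒ 3j(4 3 7; -4 -2 6)² = 1/35, sgn -1
4πI² = N·(3j₀)²·(3jₘ)² = 105/143
I = +1·√(0.734266/4π) = 0.24172507
No selection rule forces the value: the integral is nonzero (none).

0.241725 (none)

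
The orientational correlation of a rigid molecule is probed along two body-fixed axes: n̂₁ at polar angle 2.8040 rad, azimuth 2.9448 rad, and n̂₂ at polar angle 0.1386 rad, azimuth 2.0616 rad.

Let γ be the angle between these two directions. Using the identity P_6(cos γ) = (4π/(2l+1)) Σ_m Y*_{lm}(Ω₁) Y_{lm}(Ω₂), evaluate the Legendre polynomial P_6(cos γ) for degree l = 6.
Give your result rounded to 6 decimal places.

Addition theorem: P_6(cos γ) = (4π/13) Σ_m Y*_{lm}(Ω₁) Y_{lm}(Ω₂), m = −6…6:
  m=-6: Y*=+0.000243-0.000590i  Y=+0.000003+0.000001i  product +0.000000-0.000000i
  m=-5: Y*=+0.003485-0.005241i  Y=-0.000053+0.000064i  product +0.000000+0.000001i
  m=-4: Y*=+0.026651-0.026746i  Y=-0.000487-0.001176i  product -0.000044-0.000018i
  m=-3: Y*=+0.126032-0.084455i  Y=+0.013189+0.001302i  product +0.001772-0.000950i
  m=-2: Y*=+0.367315-0.152528i  Y=-0.052149+0.078022i  product -0.007254+0.036613i
  m=-1: Y*=+0.561605-0.111969i  Y=-0.194621-0.364171i  product -0.150076-0.182729i
  m=+0: Y*=+0.115309-0.000000i  Y=+0.821915+0.000000i  product +0.094775+0.000000i
  m=+1: Y*=-0.561605-0.111969i  Y=+0.194621-0.364171i  product -0.150076+0.182729i
  m=+2: Y*=+0.367315+0.152528i  Y=-0.052149-0.078022i  product -0.007254-0.036613i
  m=+3: Y*=-0.126032-0.084455i  Y=-0.013189+0.001302i  product +0.001772+0.000950i
  m=+4: Y*=+0.026651+0.026746i  Y=-0.000487+0.001176i  product -0.000044+0.000018i
  m=+5: Y*=-0.003485-0.005241i  Y=+0.000053+0.000064i  product +0.000000-0.000001i
  m=+6: Y*=+0.000243+0.000590i  Y=+0.000003-0.000001i  product +0.000000+0.000000i
Accumulated sum -0.216430+0.000000i; after 4π/(2l+1) scaling, -0.209211+0.000000i ⇒ P_6 = -0.209211

-0.209211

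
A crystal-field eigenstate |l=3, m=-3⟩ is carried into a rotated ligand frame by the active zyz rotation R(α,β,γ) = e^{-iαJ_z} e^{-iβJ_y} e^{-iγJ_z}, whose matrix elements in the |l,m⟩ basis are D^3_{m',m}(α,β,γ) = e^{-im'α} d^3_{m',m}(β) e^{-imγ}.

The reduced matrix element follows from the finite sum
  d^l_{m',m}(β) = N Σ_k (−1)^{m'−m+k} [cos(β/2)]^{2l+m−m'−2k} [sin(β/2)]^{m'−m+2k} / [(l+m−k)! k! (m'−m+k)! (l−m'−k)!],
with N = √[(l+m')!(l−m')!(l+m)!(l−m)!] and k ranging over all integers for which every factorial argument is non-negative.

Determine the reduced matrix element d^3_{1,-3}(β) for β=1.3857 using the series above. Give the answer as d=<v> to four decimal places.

d=0.3816

d^3_{1,-3}(β=1.3857) via the finite sum:
With c≡cos(β/2)=0.769429 and s≡sin(β/2)=0.638733, N=[24·2·1·720]^{1/2}=185.903201
k: max(0,(-3)−(1))=0 … min(3+(-3),3−(1))=0
  k=0: (−1)^4·185.9032/(48)·0.7694^2·0.6387^4 = +0.381644
d^3_{1,-3}(1.3857) = +0.381644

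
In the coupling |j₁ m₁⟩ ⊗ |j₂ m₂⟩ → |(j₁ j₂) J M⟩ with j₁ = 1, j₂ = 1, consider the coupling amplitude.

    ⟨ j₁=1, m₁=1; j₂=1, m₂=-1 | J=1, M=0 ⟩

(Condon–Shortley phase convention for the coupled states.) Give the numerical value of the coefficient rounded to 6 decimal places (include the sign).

√[3·1!1!1!/4! · 2!0!0!2!1!1!] = √(1/2)
  +(−1)^0/∏(0,1,0,0,1,1)! = 1  (running 1)
⟨..|..⟩ = √(1/2)·(1) = +0.707107

+√(1/2) = +0.707107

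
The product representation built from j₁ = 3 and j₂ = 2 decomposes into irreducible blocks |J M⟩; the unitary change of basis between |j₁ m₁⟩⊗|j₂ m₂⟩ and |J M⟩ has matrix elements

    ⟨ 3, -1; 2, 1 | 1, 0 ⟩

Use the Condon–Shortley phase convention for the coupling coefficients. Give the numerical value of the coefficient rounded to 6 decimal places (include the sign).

√[3·4!2!0!/7! · 2!4!3!1!1!1!] = √(288/35)
  +(−1)^3/∏(3,1,1,0,1,0)! = -1/6  (running -1/6)
⟨..|..⟩ = √(288/35)·(-1/6) = -0.478091

−√(8/35) = -0.478091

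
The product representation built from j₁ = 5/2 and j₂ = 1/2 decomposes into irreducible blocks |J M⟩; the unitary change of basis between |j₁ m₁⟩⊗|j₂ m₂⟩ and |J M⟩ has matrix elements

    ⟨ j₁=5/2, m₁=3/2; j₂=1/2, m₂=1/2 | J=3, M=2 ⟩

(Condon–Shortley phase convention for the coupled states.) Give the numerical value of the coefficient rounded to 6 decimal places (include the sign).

+√(5/6) = +0.912871

triangle: 0!*5!*1!/7! = 120/5040
(j±m)!: 4!*1!*1!*0!*5!*1! = 2880
prefactor² = (2J+1)*Δ*N² = 480
  k=0: +1/(0!*0!*1!*1!*4!*0!) = 1/24
Σ = 1/24  ⇒  CG² = 480*(1/24)² = 5/6
CG = +√(5/6) = +0.912871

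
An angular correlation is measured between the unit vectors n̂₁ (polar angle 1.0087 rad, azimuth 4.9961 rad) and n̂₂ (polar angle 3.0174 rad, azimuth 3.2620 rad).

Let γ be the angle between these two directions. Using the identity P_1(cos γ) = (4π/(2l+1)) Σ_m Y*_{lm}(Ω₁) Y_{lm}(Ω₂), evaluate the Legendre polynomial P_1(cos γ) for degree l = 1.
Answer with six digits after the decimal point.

-0.545897

Term-by-term m-sum for l=1 (normalisation 4π/3 = 4.188790):
  [-1]  conj(Y_{1,-1})(Ω₁) = (0.081831, -0.280650) ; Y_{1,-1}(Ω₂) = (-0.042488, 0.005141) ; Δ = (-0.002034, 0.012345)
  [+0]  conj(Y_{1,0})(Ω₁) = (0.260406, -0.000000) ; Y_{1,0}(Ω₂) = (-0.484839, 0.000000) ; Δ = (-0.126255, 0.000000)
  [+1]  conj(Y_{1,1})(Ω₁) = (-0.081831, -0.280650) ; Y_{1,1}(Ω₂) = (0.042488, 0.005141) ; Δ = (-0.002034, -0.012345)
Total Σ_m = (-0.130323, 0.000000). Multiply by 4.188790: (-0.545897, 0.000000). P_1(cos γ) = -0.545897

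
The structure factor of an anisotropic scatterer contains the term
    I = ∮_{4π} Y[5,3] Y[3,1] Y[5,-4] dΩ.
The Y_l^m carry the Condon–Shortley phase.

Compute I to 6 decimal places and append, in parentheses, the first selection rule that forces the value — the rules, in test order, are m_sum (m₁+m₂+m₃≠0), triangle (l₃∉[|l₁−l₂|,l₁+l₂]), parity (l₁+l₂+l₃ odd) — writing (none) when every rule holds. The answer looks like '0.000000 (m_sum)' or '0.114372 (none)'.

l₁+l₂+l₃=13 is odd: 3j(l;000)=0 ⇒ I=0

0.000000 (parity)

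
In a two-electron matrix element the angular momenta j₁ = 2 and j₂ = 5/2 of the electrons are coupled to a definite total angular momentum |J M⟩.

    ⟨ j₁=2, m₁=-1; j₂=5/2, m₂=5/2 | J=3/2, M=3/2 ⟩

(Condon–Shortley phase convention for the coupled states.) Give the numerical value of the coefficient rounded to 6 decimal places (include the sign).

triangle: 3!*1!*2!/7! = 12/5040
(j±m)!: 1!*3!*5!*0!*3!*0! = 4320
prefactor² = (2J+1)*Δ*N² = 288/7
  k=3: −1/(3!*0!*0!*2!*1!*0!) = -1/12
Σ = -1/12  ⇒  CG² = 288/7*(-1/12)² = 2/7
CG = −√(2/7) = -0.534522

−√(2/7) ≈ -0.534522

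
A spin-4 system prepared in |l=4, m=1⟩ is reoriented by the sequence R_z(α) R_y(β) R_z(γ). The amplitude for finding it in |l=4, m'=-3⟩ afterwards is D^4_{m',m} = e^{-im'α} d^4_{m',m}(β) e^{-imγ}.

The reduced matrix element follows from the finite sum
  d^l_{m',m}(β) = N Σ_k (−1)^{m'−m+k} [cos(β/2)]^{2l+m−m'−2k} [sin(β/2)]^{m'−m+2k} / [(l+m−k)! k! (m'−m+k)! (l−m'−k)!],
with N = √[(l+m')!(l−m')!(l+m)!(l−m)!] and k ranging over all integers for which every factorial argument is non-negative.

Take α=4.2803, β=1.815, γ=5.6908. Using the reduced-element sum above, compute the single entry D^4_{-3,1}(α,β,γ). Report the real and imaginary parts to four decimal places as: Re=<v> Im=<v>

Re=0.0082 Im=0.0097

D^4_{-3,1}(4.2803,1.8150,5.6908) = e^{-i·-3·4.2803}·d^4_{-3,1}(1.8150)·e^{-i·1·5.6908}. Compute d first:
With c≡cos(β/2)=0.615718 and s≡sin(β/2)=0.787967, N=[1·5040·120·6]^{1/2}=1904.940944
Admissible k: 4..5 (factorial args all ≥0)
  k=4: (−1)^0·1904.9409/(144)·0.6157^4·0.7880^4 = +0.732955
  k=5: (−1)^1·1904.9409/(240)·0.6157^2·0.7880^6 = -0.720247
d^4_{-3,1}(1.8150) = +0.732955 -0.720247 = +0.012708
Attach z-rotation phases: D = e^{-i(-3)(4.2803)}·(+0.012708)·e^{-i(1)(5.6908)} = +0.008224+0.009688i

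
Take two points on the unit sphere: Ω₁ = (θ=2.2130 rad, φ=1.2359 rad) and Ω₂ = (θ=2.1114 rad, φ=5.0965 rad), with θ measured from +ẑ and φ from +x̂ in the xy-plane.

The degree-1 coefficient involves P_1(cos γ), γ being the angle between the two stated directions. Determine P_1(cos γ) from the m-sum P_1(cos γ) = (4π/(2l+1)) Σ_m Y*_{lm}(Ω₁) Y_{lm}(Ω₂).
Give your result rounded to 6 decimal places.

Addition theorem: P_1(cos γ) = (4π/3) Σ_m Y*_{lm}(Ω₁) Y_{lm}(Ω₂), m = −1…1:
  [-1]  conj(Y_{1,-1})(Ω₁) = (0.090932, 0.261294) ; Y_{1,-1}(Ω₂) = (0.111006, 0.274641) ; Δ = (-0.061668, 0.053979)
  [+0]  conj(Y_{1,0})(Ω₁) = (-0.292654, -0.000000) ; Y_{1,0}(Ω₂) = (-0.251461, 0.000000) ; Δ = (0.073591, 0.000000)
  [+1]  conj(Y_{1,1})(Ω₁) = (-0.090932, 0.261294) ; Y_{1,1}(Ω₂) = (-0.111006, 0.274641) ; Δ = (-0.061668, -0.053979)
Accumulated sum (-0.049745, 0.000000); after 4π/(2l+1) scaling, (-0.208370, 0.000000) ⇒ P_1 = -0.208370

-0.208370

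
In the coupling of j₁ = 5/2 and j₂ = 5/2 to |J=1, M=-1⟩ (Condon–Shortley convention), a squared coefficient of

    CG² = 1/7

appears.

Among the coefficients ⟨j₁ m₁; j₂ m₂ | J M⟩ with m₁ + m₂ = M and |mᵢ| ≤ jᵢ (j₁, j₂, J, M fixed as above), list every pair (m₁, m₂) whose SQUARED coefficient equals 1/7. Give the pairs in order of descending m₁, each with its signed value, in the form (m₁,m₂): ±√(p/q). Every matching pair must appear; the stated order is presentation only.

Admissible pairs with m₁+m₂ = M = -1: (-5/2,3/2), (-3/2,1/2), (-1/2,-1/2), (1/2,-3/2), (3/2,-5/2)
  (m₁,m₂)=(3/2,-5/2): CG² = 1/7, CG = +√(1/7)   ← matches the target
  (m₁,m₂)=(1/2,-3/2): CG² = 8/35, CG = −√(8/35)
  (m₁,m₂)=(-1/2,-1/2): CG² = 9/35, CG = +√(9/35)
  (m₁,m₂)=(-3/2,1/2): CG² = 8/35, CG = −√(8/35)
  (m₁,m₂)=(-5/2,3/2): CG² = 1/7, CG = +√(1/7)   ← matches the target
Pairs with CG² = 1/7: (3/2,-5/2): +√(1/7); (-5/2,3/2): +√(1/7)

(3/2,-5/2): +√(1/7); (-5/2,3/2): +√(1/7)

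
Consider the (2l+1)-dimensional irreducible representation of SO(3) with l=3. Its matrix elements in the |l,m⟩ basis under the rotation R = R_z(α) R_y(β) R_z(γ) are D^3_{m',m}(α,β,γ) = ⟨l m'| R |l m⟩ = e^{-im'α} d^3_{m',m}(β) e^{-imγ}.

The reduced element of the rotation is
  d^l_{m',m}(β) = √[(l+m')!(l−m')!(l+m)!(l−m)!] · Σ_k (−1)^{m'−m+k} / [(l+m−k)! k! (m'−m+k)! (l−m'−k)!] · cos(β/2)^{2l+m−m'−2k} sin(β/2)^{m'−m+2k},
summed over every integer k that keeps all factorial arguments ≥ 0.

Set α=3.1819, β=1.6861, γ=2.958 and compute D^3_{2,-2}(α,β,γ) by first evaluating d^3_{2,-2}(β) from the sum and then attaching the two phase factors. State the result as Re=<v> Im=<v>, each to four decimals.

First d^3_{2,-2}(β=1.6861), then the phase factors e^{-i(2)α} and e^{-i(-2)γ}:
c=cos(1.686100/2)=0.665189, s=sin(1.686100/2)=0.746675; N=√[120·1·1·120]=120.000000
k∈{0,1} keeps every argument non-negative
  k=0: (−1)^4·120.0000/(24)·0.6652^2·0.7467^4 = +0.687681
  k=1: (−1)^5·120.0000/(120)·0.6652^0·0.7467^6 = -0.173297
d^3_{2,-2}(1.6861) = +0.687681 -0.173297 = +0.514384
D = (+0.996752-0.080527i)·(+0.514384)·(+0.933341-0.358990i) = +0.463667-0.222720i

Re=0.4637 Im=-0.2227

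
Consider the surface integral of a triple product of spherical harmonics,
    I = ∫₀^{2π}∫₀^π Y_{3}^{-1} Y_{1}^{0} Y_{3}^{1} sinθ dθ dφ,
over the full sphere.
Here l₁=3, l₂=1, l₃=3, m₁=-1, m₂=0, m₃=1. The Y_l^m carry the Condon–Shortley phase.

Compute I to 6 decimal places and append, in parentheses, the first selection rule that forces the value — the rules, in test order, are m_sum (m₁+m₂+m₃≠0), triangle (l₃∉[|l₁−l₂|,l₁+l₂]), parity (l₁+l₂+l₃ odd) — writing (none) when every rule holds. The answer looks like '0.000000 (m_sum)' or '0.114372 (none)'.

0.000000 (parity)

l₁+l₂+l₃=7 is odd: 3j(l;000)=0 ⇒ I=0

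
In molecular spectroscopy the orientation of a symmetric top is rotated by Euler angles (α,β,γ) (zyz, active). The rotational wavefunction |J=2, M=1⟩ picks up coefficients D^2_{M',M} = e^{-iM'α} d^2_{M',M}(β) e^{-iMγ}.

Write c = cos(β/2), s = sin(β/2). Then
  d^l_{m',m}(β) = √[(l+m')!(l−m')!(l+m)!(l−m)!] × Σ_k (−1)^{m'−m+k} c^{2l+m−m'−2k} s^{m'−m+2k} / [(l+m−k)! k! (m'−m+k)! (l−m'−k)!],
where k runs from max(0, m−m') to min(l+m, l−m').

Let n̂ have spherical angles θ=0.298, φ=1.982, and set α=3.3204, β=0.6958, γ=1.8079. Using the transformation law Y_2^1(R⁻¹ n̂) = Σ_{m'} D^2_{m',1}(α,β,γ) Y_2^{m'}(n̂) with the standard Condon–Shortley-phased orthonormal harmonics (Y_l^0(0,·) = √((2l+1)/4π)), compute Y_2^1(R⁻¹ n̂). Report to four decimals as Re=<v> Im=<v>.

Re=0.0876 Im=-0.3676

Need the full column D^2_{m',1} for m'=−2..2 at α=3.3204, β=0.6958, γ=1.8079.
cos(β/2)=0.940091, sin(β/2)=0.340924
d^2_{-2,1}: single k=3 term ⇒ +0.074503;  D = +0.008957-0.073963i
d^2_{-1,1}: k∈[2..3] ⇒ +0.308160 -0.013509 = +0.294651;  D = +0.017167+0.294151i
d^2_{0,1}: k∈[1..2] ⇒ +0.693814 -0.091247 = +0.602567;  D = -0.141536-0.585708i
d^2_{1,1}: k∈[0..1] ⇒ +0.781050 -0.308160 = +0.472890;  D = +0.191059+0.432575i
d^2_{2,1}: single k=0 term ⇒ -0.566497;  D = +0.317394+0.469233i
Y_2^{m'}(θ=0.298,φ=1.982) and Σ D·Y over m':
  (+0.0090-0.0740i)·(-0.0227+0.0244i)  (+0.0172+0.2942i)·(-0.0867-0.1988i)  (-0.1415-0.5857i)·(+0.5492+0.0000i)  (+0.1911+0.4326i)·(+0.0867-0.1988i)  (+0.3174+0.4692i)·(-0.0227-0.0244i)
Y_2^1(R⁻¹ n̂) = +0.087638-0.367552i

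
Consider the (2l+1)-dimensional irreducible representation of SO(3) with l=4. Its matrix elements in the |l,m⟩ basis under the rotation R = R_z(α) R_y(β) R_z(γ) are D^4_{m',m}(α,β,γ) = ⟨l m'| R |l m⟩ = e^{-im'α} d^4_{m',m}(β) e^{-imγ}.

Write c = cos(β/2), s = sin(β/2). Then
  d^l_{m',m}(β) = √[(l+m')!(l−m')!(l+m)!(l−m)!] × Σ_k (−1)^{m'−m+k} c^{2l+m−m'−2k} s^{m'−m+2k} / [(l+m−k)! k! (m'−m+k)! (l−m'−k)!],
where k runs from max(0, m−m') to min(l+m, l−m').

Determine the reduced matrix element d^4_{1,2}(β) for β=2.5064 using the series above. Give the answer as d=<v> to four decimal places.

d^4_{1,2}(β=2.5064) via the finite sum:
Half-angle: c=0.312284, s=0.949989. N=√(120·6·720·2)=1018.233765
Admissible k: 1..3 (factorial args all ≥0)
  k=1: (−1)^0·1018.2338/(240)·0.3123^7·0.9500^1 = +0.001167
  k=2: (−1)^1·1018.2338/(48)·0.3123^5·0.9500^3 = -0.054015
  k=3: (−1)^2·1018.2338/(72)·0.3123^3·0.9500^5 = +0.333240
d^4_{1,2}(2.5064) = +0.001167 -0.054015 +0.333240 = +0.280392

d=0.2804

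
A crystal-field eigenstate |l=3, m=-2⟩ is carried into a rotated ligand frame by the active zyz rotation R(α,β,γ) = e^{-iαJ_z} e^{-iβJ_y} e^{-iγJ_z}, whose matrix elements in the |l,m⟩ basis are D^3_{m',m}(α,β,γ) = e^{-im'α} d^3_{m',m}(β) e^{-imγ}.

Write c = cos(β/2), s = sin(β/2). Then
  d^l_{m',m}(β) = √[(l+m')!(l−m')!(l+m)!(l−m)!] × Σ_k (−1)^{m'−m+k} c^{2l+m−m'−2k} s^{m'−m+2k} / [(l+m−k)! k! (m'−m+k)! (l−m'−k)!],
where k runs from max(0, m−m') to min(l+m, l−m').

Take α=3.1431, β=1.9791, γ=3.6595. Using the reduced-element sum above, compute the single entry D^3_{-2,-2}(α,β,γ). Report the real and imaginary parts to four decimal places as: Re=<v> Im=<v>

Split into d^3_{-2,-2}(β=1.9791) × two z-phases.
c=cos(1.979100/2)=0.549066, s=sin(1.979100/2)=0.835779; N=√[1·120·1·120]=120.000000
k∈{0,1} keeps every argument non-negative
  k=0: (−1)^0·120.0000/(120)·0.5491^6·0.8358^0 = +0.027400
  k=1: (−1)^1·120.0000/(24)·0.5491^4·0.8358^2 = -0.317432
d^3_{-2,-2}(1.9791) = +0.027400 -0.317432 = -0.290033
D = (+0.999995+0.003015i)·(-0.290033)·(+0.509825+0.860278i) = -0.147113-0.249953i

Re=-0.1471 Im=-0.2500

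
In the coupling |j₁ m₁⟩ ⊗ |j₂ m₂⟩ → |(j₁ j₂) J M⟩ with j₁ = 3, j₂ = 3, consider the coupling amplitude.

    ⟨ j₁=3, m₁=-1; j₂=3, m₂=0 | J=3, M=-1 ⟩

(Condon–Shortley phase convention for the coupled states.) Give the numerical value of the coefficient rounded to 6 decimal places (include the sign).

+√(1/6) = +0.408248

triangle: 3!*3!*3!/10! = 216/3628800
(j±m)!: 2!*4!*3!*3!*2!*4! = 82944
prefactor² = (2J+1)*Δ*N² = 864/25
  k=1: −1/(1!*2!*3!*2!*0!*1!) = -1/24
  k=2: +1/(2!*1!*2!*1!*1!*2!) = 1/8
  k=3: −1/(3!*0!*1!*0!*2!*3!) = -1/72
Σ = 5/72  ⇒  CG² = 864/25*(5/72)² = 1/6
CG = +√(1/6) = +0.408248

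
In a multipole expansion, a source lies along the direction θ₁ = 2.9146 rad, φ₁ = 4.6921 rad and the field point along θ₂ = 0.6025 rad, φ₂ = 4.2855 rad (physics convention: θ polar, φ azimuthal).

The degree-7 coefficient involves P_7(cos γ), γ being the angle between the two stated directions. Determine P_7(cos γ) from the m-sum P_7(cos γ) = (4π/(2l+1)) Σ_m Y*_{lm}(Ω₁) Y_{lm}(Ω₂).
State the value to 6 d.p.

-0.192859

Summing Y*_{l m}(θ₁,φ₁)·Y_{l m}(θ₂,φ₂) over m ∈ [−7, 7]; prefactor 4π/(2·7+1) = 0.837758:
  term(m=-7) = -0.00000 + 0.00000j   from Y*(Ω₁)=0.00000 + 0.00001j, Y(Ω₂)=0.00143 + 0.00928j
  term(m=-6) = 0.00001 - 0.00001j   from Y*(Ω₁)=0.00024 - 0.00003j, Y(Ω₂)=0.04270 - 0.02799j
  term(m=-5) = -0.00018 + 0.00036j   from Y*(Ω₁)=-0.00024 - 0.00239j, Y(Ω₂)=-0.14186 - 0.08966j
  term(m=-4) = 0.00035 - 0.00621j   from Y*(Ω₁)=-0.01708 + 0.00139j, Y(Ω₂)=-0.04952 + 0.35987j
  term(m=-3) = 0.01456 + 0.03977j   from Y*(Ω₁)=0.00531 + 0.08713j, Y(Ω₂)=0.46488 - 0.13879j
  term(m=-2) = -0.05395 - 0.05704j   from Y*(Ω₁)=0.30436 - 0.01236j, Y(Ω₂)=-0.16938 - 0.19429j
  term(m=-1) = -0.15304 - 0.06590j   from Y*(Ω₁)=-0.01286 - 0.63374j, Y(Ω₂)=0.10884 - 0.23927j
  term(m=+0) = 0.15430 + 0.00000j   from Y*(Ω₁)=-0.43434 + 0.00000j, Y(Ω₂)=-0.35525 + 0.00000j
  term(m=+1) = -0.15304 + 0.06590j   from Y*(Ω₁)=0.01286 - 0.63374j, Y(Ω₂)=-0.10884 - 0.23927j
  term(m=+2) = -0.05395 + 0.05704j   from Y*(Ω₁)=0.30436 + 0.01236j, Y(Ω₂)=-0.16938 + 0.19429j
  term(m=+3) = 0.01456 - 0.03977j   from Y*(Ω₁)=-0.00531 + 0.08713j, Y(Ω₂)=-0.46488 - 0.13879j
  term(m=+4) = 0.00035 + 0.00621j   from Y*(Ω₁)=-0.01708 - 0.00139j, Y(Ω₂)=-0.04952 - 0.35987j
  term(m=+5) = -0.00018 - 0.00036j   from Y*(Ω₁)=0.00024 - 0.00239j, Y(Ω₂)=0.14186 - 0.08966j
  term(m=+6) = 0.00001 + 0.00001j   from Y*(Ω₁)=0.00024 + 0.00003j, Y(Ω₂)=0.04270 + 0.02799j
  term(m=+7) = -0.00000 - 0.00000j   from Y*(Ω₁)=-0.00000 + 0.00001j, Y(Ω₂)=-0.00143 + 0.00928j
Accumulated sum -0.23021 + 0.00000j; after 4π/(2l+1) scaling, -0.19286 + 0.00000j ⇒ P_7 = -0.192859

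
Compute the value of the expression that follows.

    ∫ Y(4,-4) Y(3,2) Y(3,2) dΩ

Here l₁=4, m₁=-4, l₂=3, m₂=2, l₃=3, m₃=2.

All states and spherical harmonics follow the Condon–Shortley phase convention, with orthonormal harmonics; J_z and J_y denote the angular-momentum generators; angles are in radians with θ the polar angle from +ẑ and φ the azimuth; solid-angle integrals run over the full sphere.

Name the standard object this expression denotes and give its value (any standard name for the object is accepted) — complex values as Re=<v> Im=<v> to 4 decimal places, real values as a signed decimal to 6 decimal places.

This is a Gaunt coefficient — the integral of a triple product of spherical harmonics over the sphere.
Checks pass: Σm=0; 10 even; l₃=3∈[1,7].
(2·4+1)(2·3+1)(2·3+1) = 441
Δ: 4! 4! 2! / 11! → 1/34650
sum: t=1:−1/72 t=2:+1/16 t=3:−1/72 = 5/144
3j²(4 3 3; 0 0 0) = Δ·Π!·Σ² = 2/77  (sign -1)
sum: t=4:+1/576 = 1/576
3j²(4 3 3; -4 2 2) = Δ·Π!·Σ² = 5/99  (sign -1)
combine: 4πI² = 441·2/77·5/99 = 70/121
take √, sign +1: I = 0.21456131

Gaunt coefficient, +0.214561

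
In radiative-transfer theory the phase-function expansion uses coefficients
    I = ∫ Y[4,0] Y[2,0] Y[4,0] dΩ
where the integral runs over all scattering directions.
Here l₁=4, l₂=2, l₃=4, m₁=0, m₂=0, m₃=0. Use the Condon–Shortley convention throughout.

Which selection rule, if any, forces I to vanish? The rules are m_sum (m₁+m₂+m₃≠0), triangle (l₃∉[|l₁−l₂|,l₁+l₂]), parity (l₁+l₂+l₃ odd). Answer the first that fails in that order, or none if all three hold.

none

Σmᵢ = 0  ✓
l₃∈[|l₁−l₂|,l₁+l₂]=[2,6], have l₃=4  ✓
Σlᵢ = 10 ⇒ even  ✓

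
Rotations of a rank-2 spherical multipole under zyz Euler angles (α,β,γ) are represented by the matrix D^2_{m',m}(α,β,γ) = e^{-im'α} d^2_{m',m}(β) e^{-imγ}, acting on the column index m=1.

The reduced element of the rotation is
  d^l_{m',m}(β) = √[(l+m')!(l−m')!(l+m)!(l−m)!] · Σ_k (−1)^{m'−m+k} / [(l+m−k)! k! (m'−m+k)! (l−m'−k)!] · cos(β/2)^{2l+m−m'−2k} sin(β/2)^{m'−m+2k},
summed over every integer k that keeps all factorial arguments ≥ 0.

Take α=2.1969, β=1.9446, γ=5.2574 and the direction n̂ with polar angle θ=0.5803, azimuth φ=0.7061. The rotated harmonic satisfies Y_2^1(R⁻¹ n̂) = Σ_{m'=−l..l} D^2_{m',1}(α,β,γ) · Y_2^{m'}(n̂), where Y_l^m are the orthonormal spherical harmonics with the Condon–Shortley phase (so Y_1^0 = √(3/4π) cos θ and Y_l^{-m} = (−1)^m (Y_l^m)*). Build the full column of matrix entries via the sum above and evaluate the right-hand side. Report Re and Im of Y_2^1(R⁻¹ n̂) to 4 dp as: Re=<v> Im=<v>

Re=0.0113 Im=-0.1968

Need the full column D^2_{m',1} for m'=−2..2 at α=2.1969, β=1.9446, γ=5.2574.
cos(β/2)=0.563401, sin(β/2)=0.826184
d^2_{-2,1}: single k=3 term ⇒ +0.635444;  D = +0.412851-0.483056i
d^2_{-1,1}: k∈[2..3] ⇒ +0.649994 -0.465915 = +0.184079;  D = -0.183474-0.014911i
d^2_{0,1}: k∈[1..2] ⇒ +0.361913 -0.778257 = -0.416344;  D = -0.215844-0.356024i
d^2_{1,1}: k∈[0..1] ⇒ +0.100756 -0.649994 = -0.549238;  D = -0.213722+0.505950i
d^2_{2,1}: single k=0 term ⇒ -0.295501;  D = +0.287959-0.066338i
Y_2^{m'}(θ=0.5803,φ=0.7061) and Σ D·Y over m':
  (+0.4129-0.4831i)·(+0.0183-0.1147i)  (-0.1835-0.0149i)·(+0.2695-0.2298i)  (-0.2158-0.3560i)·(+0.3464+0.0000i)  (-0.2137+0.5060i)·(-0.2695-0.2298i)  (+0.2880-0.0663i)·(+0.0183+0.1147i)
Y_2^1(R⁻¹ n̂) = +0.011330-0.196801i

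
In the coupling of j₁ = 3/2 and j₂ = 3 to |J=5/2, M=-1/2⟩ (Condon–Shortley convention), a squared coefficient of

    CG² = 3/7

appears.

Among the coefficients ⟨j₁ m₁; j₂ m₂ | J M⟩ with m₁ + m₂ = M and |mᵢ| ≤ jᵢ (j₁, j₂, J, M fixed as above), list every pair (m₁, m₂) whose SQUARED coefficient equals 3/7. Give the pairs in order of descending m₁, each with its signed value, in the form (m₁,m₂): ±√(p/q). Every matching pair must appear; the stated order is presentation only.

Admissible pairs with m₁+m₂ = M = -1/2: (-3/2,1), (-1/2,0), (1/2,-1), (3/2,-2)
  (m₁,m₂)=(3/2,-2): CG² = 3/7, CG = +√(3/7)   ← matches the target
  (m₁,m₂)=(1/2,-1): CG² = 1/70, CG = −√(1/70)
  (m₁,m₂)=(-1/2,0): CG² = 6/35, CG = −√(6/35)
  (m₁,m₂)=(-3/2,1): CG² = 27/70, CG = +√(27/70)
Pairs with CG² = 3/7: (3/2,-2): +√(3/7)

(3/2,-2): +√(3/7)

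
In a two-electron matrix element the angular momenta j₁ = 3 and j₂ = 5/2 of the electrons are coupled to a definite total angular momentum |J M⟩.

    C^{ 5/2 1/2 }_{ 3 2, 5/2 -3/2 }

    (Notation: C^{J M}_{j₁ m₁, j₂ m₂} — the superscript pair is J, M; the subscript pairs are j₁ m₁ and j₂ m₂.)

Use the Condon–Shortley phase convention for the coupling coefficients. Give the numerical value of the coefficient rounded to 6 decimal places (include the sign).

+√(1/14) ≈ +0.267261

triangle: 3!*3!*2!/9! = 72/362880
(j±m)!: 5!*1!*1!*4!*3!*2! = 34560
prefactor² = (2J+1)*Δ*N² = 288/7
  k=0: +1/(0!*3!*1!*1!*2!*1!) = 1/12
  k=1: −1/(1!*2!*0!*0!*3!*2!) = -1/24
Σ = 1/24  ⇒  CG² = 288/7*(1/24)² = 1/14
CG = +√(1/14) = +0.267261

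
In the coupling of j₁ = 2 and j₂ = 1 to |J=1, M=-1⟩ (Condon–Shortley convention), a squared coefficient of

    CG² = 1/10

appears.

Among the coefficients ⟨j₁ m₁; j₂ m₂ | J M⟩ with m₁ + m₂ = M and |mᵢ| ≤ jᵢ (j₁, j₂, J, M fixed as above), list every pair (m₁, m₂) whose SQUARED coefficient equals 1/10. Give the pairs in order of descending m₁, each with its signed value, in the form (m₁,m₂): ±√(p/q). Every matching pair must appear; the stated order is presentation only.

Admissible pairs with m₁+m₂ = M = -1: (-2,1), (-1,0), (0,-1)
  (m₁,m₂)=(0,-1): CG² = 1/10, CG = +√(1/10)   ← matches the target
  (m₁,m₂)=(-1,0): CG² = 3/10, CG = −√(3/10)
  (m₁,m₂)=(-2,1): CG² = 3/5, CG = +√(3/5)
Pairs with CG² = 1/10: (0,-1): +√(1/10)

(0,-1): +√(1/10)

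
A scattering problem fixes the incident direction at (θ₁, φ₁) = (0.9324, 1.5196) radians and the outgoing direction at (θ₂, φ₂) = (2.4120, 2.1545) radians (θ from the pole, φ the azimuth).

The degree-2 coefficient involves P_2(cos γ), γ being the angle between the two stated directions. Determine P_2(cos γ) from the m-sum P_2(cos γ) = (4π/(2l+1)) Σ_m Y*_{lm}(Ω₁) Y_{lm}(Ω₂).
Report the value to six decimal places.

Expand P_2 via completeness: Σ_{m} conj(Y_{2,m}) at Ω₁ times Y_{2,m} at Ω₂ —
  [-2]  conj(Y_{2,-2})(Ω₁) = -0.247801+0.025462i ; Y_{2,-2}(Ω₂) = -0.067369+0.157850i ; Δ = +0.012675-0.040831i
  [-1]  conj(Y_{2,-1})(Ω₁) = +0.018919+0.369215i ; Y_{2,-1}(Ω₂) = +0.211558+0.320312i ; Δ = -0.114262+0.084170i
  [+0]  conj(Y_{2,0})(Ω₁) = +0.020601-0.000000i ; Y_{2,0}(Ω₂) = +0.210388+0.000000i ; Δ = +0.004334+0.000000i
  [+1]  conj(Y_{2,1})(Ω₁) = -0.018919+0.369215i ; Y_{2,1}(Ω₂) = -0.211558+0.320312i ; Δ = -0.114262-0.084170i
  [+2]  conj(Y_{2,2})(Ω₁) = -0.247801-0.025462i ; Y_{2,2}(Ω₂) = -0.067369-0.157850i ; Δ = +0.012675+0.040831i
Total Σ_m = -0.198839+0.000000i. Multiply by 2.513274: -0.499737+0.000000i. P_2(cos γ) = -0.499737

-0.499737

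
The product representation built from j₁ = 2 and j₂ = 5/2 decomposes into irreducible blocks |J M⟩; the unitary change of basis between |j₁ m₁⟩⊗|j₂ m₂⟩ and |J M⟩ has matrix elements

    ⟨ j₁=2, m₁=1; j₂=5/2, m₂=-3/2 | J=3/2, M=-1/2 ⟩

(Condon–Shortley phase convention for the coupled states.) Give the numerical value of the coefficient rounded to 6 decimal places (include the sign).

-0.138013  (= −√(2/105))

triangle: 3!*1!*2!/7! = 12/5040
(j±m)!: 3!*1!*1!*4!*1!*2! = 288
prefactor² = (2J+1)*Δ*N² = 96/35
  k=0: +1/(0!*3!*1!*1!*0!*1!) = 1/6
  k=1: −1/(1!*2!*0!*0!*1!*2!) = -1/4
Σ = -1/12  ⇒  CG² = 96/35*(-1/12)² = 2/105
CG = −√(2/105) = -0.138013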